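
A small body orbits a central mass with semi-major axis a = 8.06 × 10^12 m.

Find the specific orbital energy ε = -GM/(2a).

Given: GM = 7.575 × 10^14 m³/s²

ε = −GM / (2a).
ε = −7.575e+14 / (2 · 8.06e+12) J/kg ≈ -46.99 J/kg = -46.99 J/kg.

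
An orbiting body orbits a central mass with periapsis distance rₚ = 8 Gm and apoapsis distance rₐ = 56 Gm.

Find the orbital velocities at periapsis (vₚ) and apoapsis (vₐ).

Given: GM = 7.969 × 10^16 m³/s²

Convert to SI: rₚ = 8 Gm = 8e+09 m; rₐ = 56 Gm = 5.6e+10 m.
Use the vis-viva equation v² = GM(2/r − 1/a) with a = (rₚ + rₐ)/2 = (8e+09 + 5.6e+10)/2 = 3.2e+10 m.
vₚ = √(GM · (2/rₚ − 1/a)) = √(7.969e+16 · (2/8e+09 − 1/3.2e+10)) m/s ≈ 4175 m/s = 4.175 km/s.
vₐ = √(GM · (2/rₐ − 1/a)) = √(7.969e+16 · (2/5.6e+10 − 1/3.2e+10)) m/s ≈ 596.5 m/s = 596.5 m/s.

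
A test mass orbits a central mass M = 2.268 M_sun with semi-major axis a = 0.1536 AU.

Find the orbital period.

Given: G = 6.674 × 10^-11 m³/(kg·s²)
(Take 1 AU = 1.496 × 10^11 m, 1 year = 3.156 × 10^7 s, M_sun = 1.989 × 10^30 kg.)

Convert to SI: a = 0.1536 AU = 2.29786e+10 m; M = 2.268 M_sun = 4.51105e+30 kg.
GM = G · M = 6.674e-11 · 4.51105e+30 = 3.01068e+20 m³/s².
Kepler's third law: T = 2π √(a³ / GM).
Substituting a = 2.29786e+10 m and GM = 3.01068e+20 m³/s²:
T = 2π √((2.29786e+10)³ / 3.01068e+20) s
T ≈ 1.261e+06 s = 0.03997 years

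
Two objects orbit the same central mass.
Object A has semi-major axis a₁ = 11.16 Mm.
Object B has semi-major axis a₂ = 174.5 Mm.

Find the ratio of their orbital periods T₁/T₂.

Convert to SI: a₁ = 11.16 Mm = 1.116e+07 m; a₂ = 174.5 Mm = 1.745e+08 m.
From Kepler's third law, (T₁/T₂)² = (a₁/a₂)³, so T₁/T₂ = (a₁/a₂)^(3/2).
a₁/a₂ = 1.116e+07 / 1.745e+08 = 0.0639542.
T₁/T₂ = (0.0639542)^(3/2) ≈ 0.01617.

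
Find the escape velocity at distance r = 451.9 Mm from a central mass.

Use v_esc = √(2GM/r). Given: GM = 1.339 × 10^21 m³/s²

Convert to SI: r = 451.9 Mm = 4.519e+08 m.
Escape velocity comes from setting total energy to zero: ½v² − GM/r = 0 ⇒ v_esc = √(2GM / r).
v_esc = √(2 · 1.339e+21 / 4.519e+08) m/s ≈ 2.434e+06 m/s = 2434 km/s.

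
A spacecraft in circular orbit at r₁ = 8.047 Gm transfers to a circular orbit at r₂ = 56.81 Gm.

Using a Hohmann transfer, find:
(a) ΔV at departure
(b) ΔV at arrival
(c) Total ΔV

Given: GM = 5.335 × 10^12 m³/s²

Convert to SI: r₁ = 8.047 Gm = 8.047e+09 m; r₂ = 56.81 Gm = 5.681e+10 m.
Transfer semi-major axis: a_t = (r₁ + r₂)/2 = (8.047e+09 + 5.681e+10)/2 = 3.24285e+10 m.
Circular speeds: v₁ = √(GM/r₁) = 25.7484 m/s, v₂ = √(GM/r₂) = 9.69069 m/s.
Transfer speeds (vis-viva v² = GM(2/r − 1/a_t)): v₁ᵗ = 34.08 m/s, v₂ᵗ = 4.82735 m/s.
(a) ΔV₁ = |v₁ᵗ − v₁| ≈ 8.332 m/s = 8.332 m/s.
(b) ΔV₂ = |v₂ − v₂ᵗ| ≈ 4.863 m/s = 4.863 m/s.
(c) ΔV_total = ΔV₁ + ΔV₂ ≈ 13.19 m/s = 13.19 m/s.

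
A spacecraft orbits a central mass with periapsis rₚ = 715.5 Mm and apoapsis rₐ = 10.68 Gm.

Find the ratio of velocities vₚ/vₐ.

Convert to SI: rₚ = 715.5 Mm = 7.155e+08 m; rₐ = 10.68 Gm = 1.068e+10 m.
Conservation of angular momentum gives rₚvₚ = rₐvₐ, so vₚ/vₐ = rₐ/rₚ.
vₚ/vₐ = 1.068e+10 / 7.155e+08 ≈ 14.93.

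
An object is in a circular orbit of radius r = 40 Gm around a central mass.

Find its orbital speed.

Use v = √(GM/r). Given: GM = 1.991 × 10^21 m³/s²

Convert to SI: r = 40 Gm = 4e+10 m.
For a circular orbit, gravity supplies the centripetal force, so v = √(GM / r).
v = √(1.991e+21 / 4e+10) m/s ≈ 2.231e+05 m/s = 223.1 km/s.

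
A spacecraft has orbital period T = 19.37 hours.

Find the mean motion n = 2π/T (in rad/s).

Convert to SI: T = 19.37 hours = 69732 s.
n = 2π / T.
n = 2π / 69732 s ≈ 9.01e-05 rad/s.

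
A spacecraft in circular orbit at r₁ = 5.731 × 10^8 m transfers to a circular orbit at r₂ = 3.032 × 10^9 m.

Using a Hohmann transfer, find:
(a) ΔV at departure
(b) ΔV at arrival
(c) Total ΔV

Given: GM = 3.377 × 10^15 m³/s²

Transfer semi-major axis: a_t = (r₁ + r₂)/2 = (5.731e+08 + 3.032e+09)/2 = 1.80255e+09 m.
Circular speeds: v₁ = √(GM/r₁) = 2427.45 m/s, v₂ = √(GM/r₂) = 1055.36 m/s.
Transfer speeds (vis-viva v² = GM(2/r − 1/a_t)): v₁ᵗ = 3148.26 m/s, v₂ᵗ = 595.076 m/s.
(a) ΔV₁ = |v₁ᵗ − v₁| ≈ 720.8 m/s = 720.8 m/s.
(b) ΔV₂ = |v₂ − v₂ᵗ| ≈ 460.3 m/s = 460.3 m/s.
(c) ΔV_total = ΔV₁ + ΔV₂ ≈ 1181 m/s = 1.181 km/s.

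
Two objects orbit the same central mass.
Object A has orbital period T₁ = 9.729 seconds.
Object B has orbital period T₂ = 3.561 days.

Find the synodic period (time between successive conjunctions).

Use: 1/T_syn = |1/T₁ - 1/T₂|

Convert to SI: T₂ = 3.561 days = 307670 s.
T_syn = |T₁ · T₂ / (T₁ − T₂)|.
T_syn = |9.729 · 307670 / (9.729 − 307670)| s ≈ 9.729 s = 9.729 seconds.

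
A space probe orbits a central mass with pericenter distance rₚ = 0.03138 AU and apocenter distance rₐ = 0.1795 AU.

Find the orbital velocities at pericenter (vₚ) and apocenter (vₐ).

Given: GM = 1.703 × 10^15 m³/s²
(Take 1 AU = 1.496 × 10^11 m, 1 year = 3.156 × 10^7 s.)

Convert to SI: rₚ = 0.03138 AU = 4.69445e+09 m; rₐ = 0.1795 AU = 2.68532e+10 m.
Use the vis-viva equation v² = GM(2/r − 1/a) with a = (rₚ + rₐ)/2 = (4.69445e+09 + 2.68532e+10)/2 = 1.57738e+10 m.
vₚ = √(GM · (2/rₚ − 1/a)) = √(1.703e+15 · (2/4.69445e+09 − 1/1.57738e+10)) m/s ≈ 785.9 m/s = 0.1658 AU/year.
vₐ = √(GM · (2/rₐ − 1/a)) = √(1.703e+15 · (2/2.68532e+10 − 1/1.57738e+10)) m/s ≈ 137.4 m/s = 0.02898 AU/year.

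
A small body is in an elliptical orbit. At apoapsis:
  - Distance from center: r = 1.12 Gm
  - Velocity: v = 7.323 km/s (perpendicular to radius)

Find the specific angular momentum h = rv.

Convert to SI: r = 1.12 Gm = 1.12e+09 m; v = 7.323 km/s = 7323 m/s.
With v perpendicular to r, h = r · v.
h = 1.12e+09 · 7323 m²/s ≈ 8.202e+12 m²/s.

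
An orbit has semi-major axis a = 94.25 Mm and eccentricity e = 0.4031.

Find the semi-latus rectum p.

Convert to SI: a = 94.25 Mm = 9.425e+07 m.
p = a (1 − e²).
p = 9.425e+07 · (1 − (0.4031)²) = 9.425e+07 · 0.83751 ≈ 7.894e+07 m = 78.94 Mm.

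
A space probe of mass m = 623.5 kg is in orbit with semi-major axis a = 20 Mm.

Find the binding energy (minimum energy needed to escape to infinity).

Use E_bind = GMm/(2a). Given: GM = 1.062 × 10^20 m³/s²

Convert to SI: a = 20 Mm = 2e+07 m.
Total orbital energy is E = −GMm/(2a); binding energy is E_bind = −E = GMm/(2a).
E_bind = 1.062e+20 · 623.5 / (2 · 2e+07) J ≈ 1.655e+15 J = 1.655 PJ.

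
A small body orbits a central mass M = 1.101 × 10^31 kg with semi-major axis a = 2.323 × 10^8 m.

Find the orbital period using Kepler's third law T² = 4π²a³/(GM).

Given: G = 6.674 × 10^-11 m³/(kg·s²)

GM = G · M = 6.674e-11 · 1.101e+31 = 7.34807e+20 m³/s².
Kepler's third law: T = 2π √(a³ / GM).
Substituting a = 2.323e+08 m and GM = 7.34807e+20 m³/s²:
T = 2π √((2.323e+08)³ / 7.34807e+20) s
T ≈ 820.7 s = 13.68 minutes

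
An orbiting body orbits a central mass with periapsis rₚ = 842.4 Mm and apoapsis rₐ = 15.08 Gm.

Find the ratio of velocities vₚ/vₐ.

Convert to SI: rₚ = 842.4 Mm = 8.424e+08 m; rₐ = 15.08 Gm = 1.508e+10 m.
Conservation of angular momentum gives rₚvₚ = rₐvₐ, so vₚ/vₐ = rₐ/rₚ.
vₚ/vₐ = 1.508e+10 / 8.424e+08 ≈ 17.9.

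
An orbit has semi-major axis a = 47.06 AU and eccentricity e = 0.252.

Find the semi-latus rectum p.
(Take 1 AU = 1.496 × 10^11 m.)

Convert to SI: a = 47.06 AU = 7.04018e+12 m.
p = a (1 − e²).
p = 7.04018e+12 · (1 − (0.252)²) = 7.04018e+12 · 0.936496 ≈ 6.593e+12 m = 44.07 AU.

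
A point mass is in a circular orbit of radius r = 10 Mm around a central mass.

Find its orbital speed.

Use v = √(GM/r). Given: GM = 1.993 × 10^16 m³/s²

Convert to SI: r = 10 Mm = 1e+07 m.
For a circular orbit, gravity supplies the centripetal force, so v = √(GM / r).
v = √(1.993e+16 / 1e+07) m/s ≈ 4.464e+04 m/s = 44.64 km/s.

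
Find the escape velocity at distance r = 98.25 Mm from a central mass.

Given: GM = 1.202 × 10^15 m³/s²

Convert to SI: r = 98.25 Mm = 9.825e+07 m.
Escape velocity comes from setting total energy to zero: ½v² − GM/r = 0 ⇒ v_esc = √(2GM / r).
v_esc = √(2 · 1.202e+15 / 9.825e+07) m/s ≈ 4947 m/s = 4.947 km/s.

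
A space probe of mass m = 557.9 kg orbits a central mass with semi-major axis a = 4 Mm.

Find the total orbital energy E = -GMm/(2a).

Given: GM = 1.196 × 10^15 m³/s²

Convert to SI: a = 4 Mm = 4e+06 m.
E = −GMm / (2a).
E = −1.196e+15 · 557.9 / (2 · 4e+06) J ≈ -8.341e+10 J = -83.41 GJ.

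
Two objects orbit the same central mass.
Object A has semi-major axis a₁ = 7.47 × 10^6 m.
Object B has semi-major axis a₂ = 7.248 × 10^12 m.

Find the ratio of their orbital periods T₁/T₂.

From Kepler's third law, (T₁/T₂)² = (a₁/a₂)³, so T₁/T₂ = (a₁/a₂)^(3/2).
a₁/a₂ = 7.47e+06 / 7.248e+12 = 1.03063e-06.
T₁/T₂ = (1.03063e-06)^(3/2) ≈ 1.046e-09.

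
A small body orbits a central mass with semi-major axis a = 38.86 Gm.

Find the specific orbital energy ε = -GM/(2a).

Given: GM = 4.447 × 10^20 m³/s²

Convert to SI: a = 38.86 Gm = 3.886e+10 m.
ε = −GM / (2a).
ε = −4.447e+20 / (2 · 3.886e+10) J/kg ≈ -5.722e+09 J/kg = -5.722 GJ/kg.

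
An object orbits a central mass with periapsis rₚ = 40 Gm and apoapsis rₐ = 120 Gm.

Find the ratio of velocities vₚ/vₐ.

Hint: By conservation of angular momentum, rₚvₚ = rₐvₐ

Convert to SI: rₚ = 40 Gm = 4e+10 m; rₐ = 120 Gm = 1.2e+11 m.
Conservation of angular momentum gives rₚvₚ = rₐvₐ, so vₚ/vₐ = rₐ/rₚ.
vₚ/vₐ = 1.2e+11 / 4e+10 ≈ 3.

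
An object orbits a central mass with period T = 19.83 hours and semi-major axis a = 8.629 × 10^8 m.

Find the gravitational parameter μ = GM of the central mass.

Convert to SI: T = 19.83 hours = 71388 s.
GM = 4π² · a³ / T².
GM = 4π² · (8.629e+08)³ / (71388)² m³/s² ≈ 4.977e+18 m³/s² = 4.977 × 10^18 m³/s².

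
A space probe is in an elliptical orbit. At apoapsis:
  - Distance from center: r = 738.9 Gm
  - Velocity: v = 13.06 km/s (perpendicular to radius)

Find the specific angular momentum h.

Convert to SI: r = 738.9 Gm = 7.389e+11 m; v = 13.06 km/s = 13060 m/s.
With v perpendicular to r, h = r · v.
h = 7.389e+11 · 13060 m²/s ≈ 9.65e+15 m²/s.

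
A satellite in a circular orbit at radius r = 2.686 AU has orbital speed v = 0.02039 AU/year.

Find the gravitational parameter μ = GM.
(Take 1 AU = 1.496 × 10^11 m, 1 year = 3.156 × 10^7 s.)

Convert to SI: r = 2.686 AU = 4.01826e+11 m; v = 0.02039 AU/year = 96.6522 m/s.
For a circular orbit v² = GM/r, so GM = v² · r.
GM = (96.6522)² · 4.01826e+11 m³/s² ≈ 3.754e+15 m³/s² = 3.754 × 10^15 m³/s².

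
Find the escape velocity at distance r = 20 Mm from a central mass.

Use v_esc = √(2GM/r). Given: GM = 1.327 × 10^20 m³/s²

Convert to SI: r = 20 Mm = 2e+07 m.
Escape velocity comes from setting total energy to zero: ½v² − GM/r = 0 ⇒ v_esc = √(2GM / r).
v_esc = √(2 · 1.327e+20 / 2e+07) m/s ≈ 3.643e+06 m/s = 3643 km/s.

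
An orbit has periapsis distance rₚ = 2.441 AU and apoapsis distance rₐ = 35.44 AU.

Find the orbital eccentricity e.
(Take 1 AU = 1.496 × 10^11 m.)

Convert to SI: rₚ = 2.441 AU = 3.65174e+11 m; rₐ = 35.44 AU = 5.30182e+12 m.
e = (rₐ − rₚ) / (rₐ + rₚ).
e = (5.30182e+12 − 3.65174e+11) / (5.30182e+12 + 3.65174e+11) = 4.93665e+12 / 5.667e+12 ≈ 0.8711.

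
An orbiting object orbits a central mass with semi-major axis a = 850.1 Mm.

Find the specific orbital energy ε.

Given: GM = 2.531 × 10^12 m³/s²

Convert to SI: a = 850.1 Mm = 8.501e+08 m.
ε = −GM / (2a).
ε = −2.531e+12 / (2 · 8.501e+08) J/kg ≈ -1489 J/kg = -1.489 kJ/kg.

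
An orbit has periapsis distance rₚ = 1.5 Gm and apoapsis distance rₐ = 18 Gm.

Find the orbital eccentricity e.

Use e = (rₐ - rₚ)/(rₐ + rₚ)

Convert to SI: rₚ = 1.5 Gm = 1.5e+09 m; rₐ = 18 Gm = 1.8e+10 m.
e = (rₐ − rₚ) / (rₐ + rₚ).
e = (1.8e+10 − 1.5e+09) / (1.8e+10 + 1.5e+09) = 1.65e+10 / 1.95e+10 ≈ 0.8462.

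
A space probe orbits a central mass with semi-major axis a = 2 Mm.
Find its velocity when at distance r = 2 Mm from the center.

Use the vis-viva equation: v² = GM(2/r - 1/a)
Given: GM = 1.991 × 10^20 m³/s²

Convert to SI: a = 2 Mm = 2e+06 m; r = 2 Mm = 2e+06 m.
Vis-viva: v = √(GM · (2/r − 1/a)).
2/r − 1/a = 2/2e+06 − 1/2e+06 = 5e-07 m⁻¹.
v = √(1.991e+20 · 5e-07) m/s ≈ 9.977e+06 m/s = 9977 km/s.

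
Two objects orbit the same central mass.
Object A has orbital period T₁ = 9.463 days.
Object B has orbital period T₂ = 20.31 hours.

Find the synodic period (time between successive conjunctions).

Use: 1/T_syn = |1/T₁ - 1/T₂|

Convert to SI: T₁ = 9.463 days = 817603 s; T₂ = 20.31 hours = 73116 s.
T_syn = |T₁ · T₂ / (T₁ − T₂)|.
T_syn = |817603 · 73116 / (817603 − 73116)| s ≈ 8.03e+04 s = 22.3 hours.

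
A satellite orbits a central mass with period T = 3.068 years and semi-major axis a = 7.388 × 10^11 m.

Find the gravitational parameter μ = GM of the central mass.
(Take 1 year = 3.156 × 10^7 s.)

Convert to SI: T = 3.068 years = 9.68261e+07 s.
GM = 4π² · a³ / T².
GM = 4π² · (7.388e+11)³ / (9.68261e+07)² m³/s² ≈ 1.698e+21 m³/s² = 1.698 × 10^21 m³/s².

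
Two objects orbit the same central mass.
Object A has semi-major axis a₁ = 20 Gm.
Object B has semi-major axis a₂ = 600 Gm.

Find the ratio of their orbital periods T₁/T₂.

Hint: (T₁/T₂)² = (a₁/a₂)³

Convert to SI: a₁ = 20 Gm = 2e+10 m; a₂ = 600 Gm = 6e+11 m.
From Kepler's third law, (T₁/T₂)² = (a₁/a₂)³, so T₁/T₂ = (a₁/a₂)^(3/2).
a₁/a₂ = 2e+10 / 6e+11 = 0.0333333.
T₁/T₂ = (0.0333333)^(3/2) ≈ 0.006086.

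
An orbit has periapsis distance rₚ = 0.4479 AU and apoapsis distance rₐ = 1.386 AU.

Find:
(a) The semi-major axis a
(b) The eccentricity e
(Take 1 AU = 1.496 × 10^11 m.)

Convert to SI: rₚ = 0.4479 AU = 6.70058e+10 m; rₐ = 1.386 AU = 2.07346e+11 m.
(a) a = (rₚ + rₐ) / 2 = (6.70058e+10 + 2.07346e+11) / 2 ≈ 1.372e+11 m = 0.917 AU.
(b) e = (rₐ − rₚ) / (rₐ + rₚ) = (2.07346e+11 − 6.70058e+10) / (2.07346e+11 + 6.70058e+10) ≈ 0.5115.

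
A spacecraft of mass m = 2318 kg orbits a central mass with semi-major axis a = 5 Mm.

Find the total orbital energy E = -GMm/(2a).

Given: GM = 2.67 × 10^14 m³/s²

Convert to SI: a = 5 Mm = 5e+06 m.
E = −GMm / (2a).
E = −2.67e+14 · 2318 / (2 · 5e+06) J ≈ -6.189e+10 J = -61.89 GJ.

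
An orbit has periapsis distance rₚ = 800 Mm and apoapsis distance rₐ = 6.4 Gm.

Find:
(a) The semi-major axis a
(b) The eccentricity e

Convert to SI: rₚ = 800 Mm = 8e+08 m; rₐ = 6.4 Gm = 6.4e+09 m.
(a) a = (rₚ + rₐ) / 2 = (8e+08 + 6.4e+09) / 2 ≈ 3.6e+09 m = 3.6 Gm.
(b) e = (rₐ − rₚ) / (rₐ + rₚ) = (6.4e+09 − 8e+08) / (6.4e+09 + 8e+08) ≈ 0.7778.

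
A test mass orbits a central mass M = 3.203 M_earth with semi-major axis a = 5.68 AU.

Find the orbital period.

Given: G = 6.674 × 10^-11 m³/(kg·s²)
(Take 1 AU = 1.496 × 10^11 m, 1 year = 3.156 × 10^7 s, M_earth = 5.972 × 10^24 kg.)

Convert to SI: a = 5.68 AU = 8.49728e+11 m; M = 3.203 M_earth = 1.91283e+25 kg.
GM = G · M = 6.674e-11 · 1.91283e+25 = 1.27662e+15 m³/s².
Kepler's third law: T = 2π √(a³ / GM).
Substituting a = 8.49728e+11 m and GM = 1.27662e+15 m³/s²:
T = 2π √((8.49728e+11)³ / 1.27662e+15) s
T ≈ 1.377e+11 s = 4364 years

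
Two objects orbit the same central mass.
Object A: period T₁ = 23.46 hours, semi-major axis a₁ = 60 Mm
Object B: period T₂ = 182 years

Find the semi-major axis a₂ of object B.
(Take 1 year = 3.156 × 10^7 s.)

Convert to SI: T₁ = 23.46 hours = 84456 s; a₁ = 60 Mm = 6e+07 m; T₂ = 182 years = 5.74392e+09 s.
Kepler's third law: (T₁/T₂)² = (a₁/a₂)³ ⇒ a₂ = a₁ · (T₂/T₁)^(2/3).
T₂/T₁ = 5.74392e+09 / 84456 = 68010.8.
a₂ = 6e+07 · (68010.8)^(2/3) m ≈ 9.997e+10 m = 99.97 Gm.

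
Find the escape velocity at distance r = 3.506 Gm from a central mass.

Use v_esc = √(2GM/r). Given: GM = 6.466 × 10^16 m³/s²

Convert to SI: r = 3.506 Gm = 3.506e+09 m.
Escape velocity comes from setting total energy to zero: ½v² − GM/r = 0 ⇒ v_esc = √(2GM / r).
v_esc = √(2 · 6.466e+16 / 3.506e+09) m/s ≈ 6073 m/s = 6.073 km/s.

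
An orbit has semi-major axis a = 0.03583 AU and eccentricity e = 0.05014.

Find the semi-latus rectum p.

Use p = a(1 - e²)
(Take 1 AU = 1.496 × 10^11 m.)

Convert to SI: a = 0.03583 AU = 5.36017e+09 m.
p = a (1 − e²).
p = 5.36017e+09 · (1 − (0.05014)²) = 5.36017e+09 · 0.997486 ≈ 5.347e+09 m = 0.03574 AU.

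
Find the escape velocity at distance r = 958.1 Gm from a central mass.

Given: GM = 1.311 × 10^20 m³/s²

Convert to SI: r = 958.1 Gm = 9.581e+11 m.
Escape velocity comes from setting total energy to zero: ½v² − GM/r = 0 ⇒ v_esc = √(2GM / r).
v_esc = √(2 · 1.311e+20 / 9.581e+11) m/s ≈ 1.654e+04 m/s = 16.54 km/s.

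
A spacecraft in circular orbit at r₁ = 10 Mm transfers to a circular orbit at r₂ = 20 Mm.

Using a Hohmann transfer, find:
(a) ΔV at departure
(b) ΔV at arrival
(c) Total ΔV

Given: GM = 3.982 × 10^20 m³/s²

Convert to SI: r₁ = 10 Mm = 1e+07 m; r₂ = 20 Mm = 2e+07 m.
Transfer semi-major axis: a_t = (r₁ + r₂)/2 = (1e+07 + 2e+07)/2 = 1.5e+07 m.
Circular speeds: v₁ = √(GM/r₁) = 6.31031e+06 m/s, v₂ = √(GM/r₂) = 4.46206e+06 m/s.
Transfer speeds (vis-viva v² = GM(2/r − 1/a_t)): v₁ᵗ = 7.28652e+06 m/s, v₂ᵗ = 3.64326e+06 m/s.
(a) ΔV₁ = |v₁ᵗ − v₁| ≈ 9.762e+05 m/s = 976.2 km/s.
(b) ΔV₂ = |v₂ − v₂ᵗ| ≈ 8.188e+05 m/s = 818.8 km/s.
(c) ΔV_total = ΔV₁ + ΔV₂ ≈ 1.795e+06 m/s = 1795 km/s.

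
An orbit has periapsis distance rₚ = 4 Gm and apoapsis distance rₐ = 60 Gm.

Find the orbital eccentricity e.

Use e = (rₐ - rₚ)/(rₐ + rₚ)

Convert to SI: rₚ = 4 Gm = 4e+09 m; rₐ = 60 Gm = 6e+10 m.
e = (rₐ − rₚ) / (rₐ + rₚ).
e = (6e+10 − 4e+09) / (6e+10 + 4e+09) = 5.6e+10 / 6.4e+10 ≈ 0.875.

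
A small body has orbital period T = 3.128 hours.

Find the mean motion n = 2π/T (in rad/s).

Convert to SI: T = 3.128 hours = 11260.8 s.
n = 2π / T.
n = 2π / 11260.8 s ≈ 0.000558 rad/s.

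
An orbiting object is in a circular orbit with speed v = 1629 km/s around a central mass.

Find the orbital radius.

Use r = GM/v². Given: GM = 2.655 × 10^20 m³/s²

Convert to SI: v = 1629 km/s = 1.629e+06 m/s.
For a circular orbit, v² = GM / r, so r = GM / v².
r = 2.655e+20 / (1.629e+06)² m ≈ 1.001e+08 m = 100.1 Mm.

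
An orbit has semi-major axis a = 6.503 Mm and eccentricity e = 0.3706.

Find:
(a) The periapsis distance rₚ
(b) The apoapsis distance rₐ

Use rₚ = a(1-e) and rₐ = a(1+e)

Convert to SI: a = 6.503 Mm = 6.503e+06 m.
(a) rₚ = a(1 − e) = 6.503e+06 · (1 − 0.3706) = 6.503e+06 · 0.6294 ≈ 4.093e+06 m = 4.093 Mm.
(b) rₐ = a(1 + e) = 6.503e+06 · (1 + 0.3706) = 6.503e+06 · 1.3706 ≈ 8.913e+06 m = 8.913 Mm.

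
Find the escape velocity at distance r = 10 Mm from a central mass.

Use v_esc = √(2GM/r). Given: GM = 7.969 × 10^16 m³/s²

Convert to SI: r = 10 Mm = 1e+07 m.
Escape velocity comes from setting total energy to zero: ½v² − GM/r = 0 ⇒ v_esc = √(2GM / r).
v_esc = √(2 · 7.969e+16 / 1e+07) m/s ≈ 1.262e+05 m/s = 126.2 km/s.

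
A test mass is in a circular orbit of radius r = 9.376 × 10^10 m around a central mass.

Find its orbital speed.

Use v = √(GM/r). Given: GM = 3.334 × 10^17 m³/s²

For a circular orbit, gravity supplies the centripetal force, so v = √(GM / r).
v = √(3.334e+17 / 9.376e+10) m/s ≈ 1886 m/s = 1.886 km/s.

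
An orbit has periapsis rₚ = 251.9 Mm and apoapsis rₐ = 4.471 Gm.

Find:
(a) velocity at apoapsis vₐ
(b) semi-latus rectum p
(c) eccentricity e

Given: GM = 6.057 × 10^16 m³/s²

Convert to SI: rₚ = 251.9 Mm = 2.519e+08 m; rₐ = 4.471 Gm = 4.471e+09 m.
(a) With a = (rₚ + rₐ)/2 = 2.36145e+09 m, vₐ = √(GM (2/rₐ − 1/a)) = √(6.057e+16 · (2/4.471e+09 − 1/2.36145e+09)) m/s ≈ 1202 m/s
(b) From a = (rₚ + rₐ)/2 = 2.36145e+09 m and e = (rₐ − rₚ)/(rₐ + rₚ) = 0.893328, p = a(1 − e²) = 2.36145e+09 · (1 − (0.893328)²) ≈ 4.769e+08 m
(c) e = (rₐ − rₚ)/(rₐ + rₚ) = (4.471e+09 − 2.519e+08)/(4.471e+09 + 2.519e+08) ≈ 0.8933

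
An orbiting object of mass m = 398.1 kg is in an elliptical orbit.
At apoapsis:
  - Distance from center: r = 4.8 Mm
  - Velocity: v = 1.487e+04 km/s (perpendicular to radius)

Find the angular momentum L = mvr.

Convert to SI: r = 4.8 Mm = 4.8e+06 m; v = 1.487e+04 km/s = 1.487e+07 m/s.
Since v is perpendicular to r, L = m · v · r.
L = 398.1 · 1.487e+07 · 4.8e+06 kg·m²/s ≈ 2.841e+16 kg·m²/s.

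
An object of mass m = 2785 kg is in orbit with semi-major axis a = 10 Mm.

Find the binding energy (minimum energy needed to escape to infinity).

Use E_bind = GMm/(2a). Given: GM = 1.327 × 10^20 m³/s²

Convert to SI: a = 10 Mm = 1e+07 m.
Total orbital energy is E = −GMm/(2a); binding energy is E_bind = −E = GMm/(2a).
E_bind = 1.327e+20 · 2785 / (2 · 1e+07) J ≈ 1.848e+16 J = 18.48 PJ.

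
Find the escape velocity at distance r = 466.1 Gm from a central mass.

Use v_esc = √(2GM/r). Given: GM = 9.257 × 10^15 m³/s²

Convert to SI: r = 466.1 Gm = 4.661e+11 m.
Escape velocity comes from setting total energy to zero: ½v² − GM/r = 0 ⇒ v_esc = √(2GM / r).
v_esc = √(2 · 9.257e+15 / 4.661e+11) m/s ≈ 199.3 m/s = 199.3 m/s.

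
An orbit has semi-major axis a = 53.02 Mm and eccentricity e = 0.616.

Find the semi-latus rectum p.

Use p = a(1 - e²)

Convert to SI: a = 53.02 Mm = 5.302e+07 m.
p = a (1 − e²).
p = 5.302e+07 · (1 − (0.616)²) = 5.302e+07 · 0.620544 ≈ 3.29e+07 m = 32.9 Mm.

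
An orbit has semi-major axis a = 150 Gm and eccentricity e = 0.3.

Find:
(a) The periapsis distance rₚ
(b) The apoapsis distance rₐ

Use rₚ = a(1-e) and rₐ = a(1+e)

Convert to SI: a = 150 Gm = 1.5e+11 m.
(a) rₚ = a(1 − e) = 1.5e+11 · (1 − 0.3) = 1.5e+11 · 0.7 ≈ 1.05e+11 m = 105 Gm.
(b) rₐ = a(1 + e) = 1.5e+11 · (1 + 0.3) = 1.5e+11 · 1.3 ≈ 1.95e+11 m = 195 Gm.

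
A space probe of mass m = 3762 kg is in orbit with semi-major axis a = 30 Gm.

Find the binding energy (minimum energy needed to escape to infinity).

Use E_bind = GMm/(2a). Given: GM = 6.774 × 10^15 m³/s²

Convert to SI: a = 30 Gm = 3e+10 m.
Total orbital energy is E = −GMm/(2a); binding energy is E_bind = −E = GMm/(2a).
E_bind = 6.774e+15 · 3762 / (2 · 3e+10) J ≈ 4.247e+08 J = 424.7 MJ.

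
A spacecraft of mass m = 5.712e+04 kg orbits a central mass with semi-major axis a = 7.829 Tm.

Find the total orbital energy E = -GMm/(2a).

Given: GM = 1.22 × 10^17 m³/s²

Convert to SI: a = 7.829 Tm = 7.829e+12 m.
E = −GMm / (2a).
E = −1.22e+17 · 5.712e+04 / (2 · 7.829e+12) J ≈ -4.451e+08 J = -445.1 MJ.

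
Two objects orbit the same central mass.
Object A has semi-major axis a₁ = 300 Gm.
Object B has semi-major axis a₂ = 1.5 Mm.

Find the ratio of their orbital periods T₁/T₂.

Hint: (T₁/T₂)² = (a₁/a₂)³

Convert to SI: a₁ = 300 Gm = 3e+11 m; a₂ = 1.5 Mm = 1.5e+06 m.
From Kepler's third law, (T₁/T₂)² = (a₁/a₂)³, so T₁/T₂ = (a₁/a₂)^(3/2).
a₁/a₂ = 3e+11 / 1.5e+06 = 200000.
T₁/T₂ = (200000)^(3/2) ≈ 8.944e+07.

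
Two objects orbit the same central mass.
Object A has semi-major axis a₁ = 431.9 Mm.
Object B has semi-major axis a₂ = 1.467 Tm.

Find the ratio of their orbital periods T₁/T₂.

Convert to SI: a₁ = 431.9 Mm = 4.319e+08 m; a₂ = 1.467 Tm = 1.467e+12 m.
From Kepler's third law, (T₁/T₂)² = (a₁/a₂)³, so T₁/T₂ = (a₁/a₂)^(3/2).
a₁/a₂ = 4.319e+08 / 1.467e+12 = 0.00029441.
T₁/T₂ = (0.00029441)^(3/2) ≈ 5.052e-06.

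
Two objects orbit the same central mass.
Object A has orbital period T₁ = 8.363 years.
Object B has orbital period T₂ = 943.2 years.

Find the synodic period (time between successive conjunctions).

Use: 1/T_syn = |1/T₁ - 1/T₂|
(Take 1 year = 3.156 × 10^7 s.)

Convert to SI: T₁ = 8.363 years = 2.63936e+08 s; T₂ = 943.2 years = 2.97674e+10 s.
T_syn = |T₁ · T₂ / (T₁ − T₂)|.
T_syn = |2.63936e+08 · 2.97674e+10 / (2.63936e+08 − 2.97674e+10)| s ≈ 2.663e+08 s = 8.438 years.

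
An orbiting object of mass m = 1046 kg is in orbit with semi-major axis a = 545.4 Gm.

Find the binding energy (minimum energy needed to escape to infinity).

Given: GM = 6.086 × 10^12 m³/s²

Convert to SI: a = 545.4 Gm = 5.454e+11 m.
Total orbital energy is E = −GMm/(2a); binding energy is E_bind = −E = GMm/(2a).
E_bind = 6.086e+12 · 1046 / (2 · 5.454e+11) J ≈ 5836 J = 5.836 kJ.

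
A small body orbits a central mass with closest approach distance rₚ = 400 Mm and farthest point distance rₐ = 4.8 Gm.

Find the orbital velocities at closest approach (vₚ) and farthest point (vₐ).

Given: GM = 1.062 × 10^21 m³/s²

Convert to SI: rₚ = 400 Mm = 4e+08 m; rₐ = 4.8 Gm = 4.8e+09 m.
Use the vis-viva equation v² = GM(2/r − 1/a) with a = (rₚ + rₐ)/2 = (4e+08 + 4.8e+09)/2 = 2.6e+09 m.
vₚ = √(GM · (2/rₚ − 1/a)) = √(1.062e+21 · (2/4e+08 − 1/2.6e+09)) m/s ≈ 2.214e+06 m/s = 2214 km/s.
vₐ = √(GM · (2/rₐ − 1/a)) = √(1.062e+21 · (2/4.8e+09 − 1/2.6e+09)) m/s ≈ 1.845e+05 m/s = 184.5 km/s.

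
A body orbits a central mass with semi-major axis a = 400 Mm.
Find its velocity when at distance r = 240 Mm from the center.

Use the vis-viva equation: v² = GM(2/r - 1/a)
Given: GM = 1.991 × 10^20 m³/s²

Convert to SI: a = 400 Mm = 4e+08 m; r = 240 Mm = 2.4e+08 m.
Vis-viva: v = √(GM · (2/r − 1/a)).
2/r − 1/a = 2/2.4e+08 − 1/4e+08 = 5.83333e-09 m⁻¹.
v = √(1.991e+20 · 5.83333e-09) m/s ≈ 1.078e+06 m/s = 1078 km/s.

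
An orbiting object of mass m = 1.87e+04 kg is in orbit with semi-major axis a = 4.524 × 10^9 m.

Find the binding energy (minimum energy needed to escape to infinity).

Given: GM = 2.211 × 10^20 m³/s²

Total orbital energy is E = −GMm/(2a); binding energy is E_bind = −E = GMm/(2a).
E_bind = 2.211e+20 · 1.87e+04 / (2 · 4.524e+09) J ≈ 4.57e+14 J = 457 TJ.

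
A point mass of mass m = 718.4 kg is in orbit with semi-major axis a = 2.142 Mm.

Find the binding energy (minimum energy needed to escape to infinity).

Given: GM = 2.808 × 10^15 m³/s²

Convert to SI: a = 2.142 Mm = 2.142e+06 m.
Total orbital energy is E = −GMm/(2a); binding energy is E_bind = −E = GMm/(2a).
E_bind = 2.808e+15 · 718.4 / (2 · 2.142e+06) J ≈ 4.709e+11 J = 470.9 GJ.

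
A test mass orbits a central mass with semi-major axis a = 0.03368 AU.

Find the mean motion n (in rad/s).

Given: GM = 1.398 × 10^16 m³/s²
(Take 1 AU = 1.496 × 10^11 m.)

Convert to SI: a = 0.03368 AU = 5.03853e+09 m.
n = √(GM / a³).
n = √(1.398e+16 / (5.03853e+09)³) rad/s ≈ 3.306e-07 rad/s.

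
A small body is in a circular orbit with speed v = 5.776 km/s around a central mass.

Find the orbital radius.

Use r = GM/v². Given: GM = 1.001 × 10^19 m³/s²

Convert to SI: v = 5.776 km/s = 5776 m/s.
For a circular orbit, v² = GM / r, so r = GM / v².
r = 1.001e+19 / (5776)² m ≈ 3e+11 m = 300 Gm.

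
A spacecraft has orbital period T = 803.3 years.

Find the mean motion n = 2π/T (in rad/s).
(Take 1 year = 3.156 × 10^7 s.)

Convert to SI: T = 803.3 years = 2.53521e+10 s.
n = 2π / T.
n = 2π / 2.53521e+10 s ≈ 2.478e-10 rad/s.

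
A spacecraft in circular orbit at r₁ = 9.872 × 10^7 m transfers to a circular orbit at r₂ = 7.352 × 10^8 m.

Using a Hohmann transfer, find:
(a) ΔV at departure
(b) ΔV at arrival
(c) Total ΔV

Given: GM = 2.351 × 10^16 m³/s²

Transfer semi-major axis: a_t = (r₁ + r₂)/2 = (9.872e+07 + 7.352e+08)/2 = 4.1696e+08 m.
Circular speeds: v₁ = √(GM/r₁) = 15432.1 m/s, v₂ = √(GM/r₂) = 5654.88 m/s.
Transfer speeds (vis-viva v² = GM(2/r − 1/a_t)): v₁ᵗ = 20491.8 m/s, v₂ᵗ = 2751.56 m/s.
(a) ΔV₁ = |v₁ᵗ − v₁| ≈ 5060 m/s = 5.06 km/s.
(b) ΔV₂ = |v₂ − v₂ᵗ| ≈ 2903 m/s = 2.903 km/s.
(c) ΔV_total = ΔV₁ + ΔV₂ ≈ 7963 m/s = 7.963 km/s.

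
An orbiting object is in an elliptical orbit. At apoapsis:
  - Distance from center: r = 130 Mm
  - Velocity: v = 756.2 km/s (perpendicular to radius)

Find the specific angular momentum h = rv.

Convert to SI: r = 130 Mm = 1.3e+08 m; v = 756.2 km/s = 756200 m/s.
With v perpendicular to r, h = r · v.
h = 1.3e+08 · 756200 m²/s ≈ 9.831e+13 m²/s.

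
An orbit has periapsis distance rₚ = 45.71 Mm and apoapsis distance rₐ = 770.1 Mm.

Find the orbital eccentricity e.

Convert to SI: rₚ = 45.71 Mm = 4.571e+07 m; rₐ = 770.1 Mm = 7.701e+08 m.
e = (rₐ − rₚ) / (rₐ + rₚ).
e = (7.701e+08 − 4.571e+07) / (7.701e+08 + 4.571e+07) = 7.2439e+08 / 8.1581e+08 ≈ 0.8879.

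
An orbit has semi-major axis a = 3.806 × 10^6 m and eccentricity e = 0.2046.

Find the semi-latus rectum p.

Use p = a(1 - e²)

p = a (1 − e²).
p = 3.806e+06 · (1 − (0.2046)²) = 3.806e+06 · 0.958139 ≈ 3.647e+06 m = 3.647 × 10^6 m.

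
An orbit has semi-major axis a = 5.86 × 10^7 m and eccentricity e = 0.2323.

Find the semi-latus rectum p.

p = a (1 − e²).
p = 5.86e+07 · (1 − (0.2323)²) = 5.86e+07 · 0.946037 ≈ 5.544e+07 m = 5.544 × 10^7 m.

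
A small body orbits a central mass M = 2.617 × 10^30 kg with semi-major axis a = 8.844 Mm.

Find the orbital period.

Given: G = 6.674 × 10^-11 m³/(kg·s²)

Convert to SI: a = 8.844 Mm = 8.844e+06 m.
GM = G · M = 6.674e-11 · 2.617e+30 = 1.74659e+20 m³/s².
Kepler's third law: T = 2π √(a³ / GM).
Substituting a = 8.844e+06 m and GM = 1.74659e+20 m³/s²:
T = 2π √((8.844e+06)³ / 1.74659e+20) s
T ≈ 12.5 s = 12.5 seconds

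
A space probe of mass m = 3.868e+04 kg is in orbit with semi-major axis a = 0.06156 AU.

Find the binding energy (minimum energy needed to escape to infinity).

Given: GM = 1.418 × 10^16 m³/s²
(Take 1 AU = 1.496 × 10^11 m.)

Convert to SI: a = 0.06156 AU = 9.20938e+09 m.
Total orbital energy is E = −GMm/(2a); binding energy is E_bind = −E = GMm/(2a).
E_bind = 1.418e+16 · 3.868e+04 / (2 · 9.20938e+09) J ≈ 2.978e+10 J = 29.78 GJ.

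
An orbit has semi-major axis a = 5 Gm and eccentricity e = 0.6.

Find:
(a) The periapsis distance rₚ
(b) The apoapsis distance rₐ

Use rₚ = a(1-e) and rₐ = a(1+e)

Convert to SI: a = 5 Gm = 5e+09 m.
(a) rₚ = a(1 − e) = 5e+09 · (1 − 0.6) = 5e+09 · 0.4 ≈ 2e+09 m = 2 Gm.
(b) rₐ = a(1 + e) = 5e+09 · (1 + 0.6) = 5e+09 · 1.6 ≈ 8e+09 m = 8 Gm.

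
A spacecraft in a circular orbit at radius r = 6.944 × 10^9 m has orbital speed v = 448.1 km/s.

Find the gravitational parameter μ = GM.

Convert to SI: v = 448.1 km/s = 448100 m/s.
For a circular orbit v² = GM/r, so GM = v² · r.
GM = (448100)² · 6.944e+09 m³/s² ≈ 1.394e+21 m³/s² = 1.394 × 10^21 m³/s².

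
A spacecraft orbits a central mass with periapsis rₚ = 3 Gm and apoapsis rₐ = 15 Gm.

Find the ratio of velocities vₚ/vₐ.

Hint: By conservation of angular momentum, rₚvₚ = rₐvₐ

Convert to SI: rₚ = 3 Gm = 3e+09 m; rₐ = 15 Gm = 1.5e+10 m.
Conservation of angular momentum gives rₚvₚ = rₐvₐ, so vₚ/vₐ = rₐ/rₚ.
vₚ/vₐ = 1.5e+10 / 3e+09 ≈ 5.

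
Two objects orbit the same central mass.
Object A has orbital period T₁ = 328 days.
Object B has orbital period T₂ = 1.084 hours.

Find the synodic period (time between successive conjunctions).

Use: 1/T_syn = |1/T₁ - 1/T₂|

Convert to SI: T₁ = 328 days = 2.83392e+07 s; T₂ = 1.084 hours = 3902.4 s.
T_syn = |T₁ · T₂ / (T₁ − T₂)|.
T_syn = |2.83392e+07 · 3902.4 / (2.83392e+07 − 3902.4)| s ≈ 3903 s = 1.084 hours.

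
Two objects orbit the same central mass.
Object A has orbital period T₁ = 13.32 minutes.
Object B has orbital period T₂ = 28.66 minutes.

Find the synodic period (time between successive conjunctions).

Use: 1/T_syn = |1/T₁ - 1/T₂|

Convert to SI: T₁ = 13.32 minutes = 799.2 s; T₂ = 28.66 minutes = 1719.6 s.
T_syn = |T₁ · T₂ / (T₁ − T₂)|.
T_syn = |799.2 · 1719.6 / (799.2 − 1719.6)| s ≈ 1493 s = 24.89 minutes.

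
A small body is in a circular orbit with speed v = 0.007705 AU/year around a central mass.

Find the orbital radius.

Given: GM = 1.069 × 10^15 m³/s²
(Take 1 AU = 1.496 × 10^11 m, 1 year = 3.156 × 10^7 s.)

Convert to SI: v = 0.007705 AU/year = 36.5231 m/s.
For a circular orbit, v² = GM / r, so r = GM / v².
r = 1.069e+15 / (36.5231)² m ≈ 8.014e+11 m = 5.357 AU.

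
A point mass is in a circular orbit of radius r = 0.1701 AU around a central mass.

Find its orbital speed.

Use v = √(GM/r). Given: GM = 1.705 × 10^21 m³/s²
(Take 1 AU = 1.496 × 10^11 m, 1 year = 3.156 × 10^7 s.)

Convert to SI: r = 0.1701 AU = 2.5447e+10 m.
For a circular orbit, gravity supplies the centripetal force, so v = √(GM / r).
v = √(1.705e+21 / 2.5447e+10) m/s ≈ 2.588e+05 m/s = 54.61 AU/year.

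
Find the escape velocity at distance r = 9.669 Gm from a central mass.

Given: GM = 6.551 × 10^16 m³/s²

Convert to SI: r = 9.669 Gm = 9.669e+09 m.
Escape velocity comes from setting total energy to zero: ½v² − GM/r = 0 ⇒ v_esc = √(2GM / r).
v_esc = √(2 · 6.551e+16 / 9.669e+09) m/s ≈ 3681 m/s = 3.681 km/s.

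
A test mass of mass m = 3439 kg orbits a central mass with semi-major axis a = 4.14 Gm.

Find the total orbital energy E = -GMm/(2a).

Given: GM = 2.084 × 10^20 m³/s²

Convert to SI: a = 4.14 Gm = 4.14e+09 m.
E = −GMm / (2a).
E = −2.084e+20 · 3439 / (2 · 4.14e+09) J ≈ -8.656e+13 J = -86.56 TJ.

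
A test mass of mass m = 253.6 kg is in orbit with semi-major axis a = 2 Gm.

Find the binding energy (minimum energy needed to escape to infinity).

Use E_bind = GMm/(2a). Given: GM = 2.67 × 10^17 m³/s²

Convert to SI: a = 2 Gm = 2e+09 m.
Total orbital energy is E = −GMm/(2a); binding energy is E_bind = −E = GMm/(2a).
E_bind = 2.67e+17 · 253.6 / (2 · 2e+09) J ≈ 1.693e+10 J = 16.93 GJ.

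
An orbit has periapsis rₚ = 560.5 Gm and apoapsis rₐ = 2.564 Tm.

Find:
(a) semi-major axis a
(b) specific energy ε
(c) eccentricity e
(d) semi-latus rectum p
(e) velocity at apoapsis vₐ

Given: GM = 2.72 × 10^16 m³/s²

Convert to SI: rₚ = 560.5 Gm = 5.605e+11 m; rₐ = 2.564 Tm = 2.564e+12 m.
(a) a = (rₚ + rₐ)/2 = (5.605e+11 + 2.564e+12)/2 ≈ 1.562e+12 m
(b) With a = (rₚ + rₐ)/2 = 1.56225e+12 m, ε = −GM/(2a) = −2.72e+16/(2 · 1.56225e+12) J/kg ≈ -8705 J/kg
(c) e = (rₐ − rₚ)/(rₐ + rₚ) = (2.564e+12 − 5.605e+11)/(2.564e+12 + 5.605e+11) ≈ 0.6412
(d) From a = (rₚ + rₐ)/2 = 1.56225e+12 m and e = (rₐ − rₚ)/(rₐ + rₚ) = 0.641223, p = a(1 − e²) = 1.56225e+12 · (1 − (0.641223)²) ≈ 9.199e+11 m
(e) With a = (rₚ + rₐ)/2 = 1.56225e+12 m, vₐ = √(GM (2/rₐ − 1/a)) = √(2.72e+16 · (2/2.564e+12 − 1/1.56225e+12)) m/s ≈ 61.69 m/s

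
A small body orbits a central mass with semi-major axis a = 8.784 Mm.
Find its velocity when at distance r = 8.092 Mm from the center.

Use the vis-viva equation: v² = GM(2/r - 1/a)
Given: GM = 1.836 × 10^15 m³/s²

Convert to SI: a = 8.784 Mm = 8.784e+06 m; r = 8.092 Mm = 8.092e+06 m.
Vis-viva: v = √(GM · (2/r − 1/a)).
2/r − 1/a = 2/8.092e+06 − 1/8.784e+06 = 1.33314e-07 m⁻¹.
v = √(1.836e+15 · 1.33314e-07) m/s ≈ 1.564e+04 m/s = 15.64 km/s.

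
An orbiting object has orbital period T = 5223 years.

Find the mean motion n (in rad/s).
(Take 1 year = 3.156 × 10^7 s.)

Convert to SI: T = 5223 years = 1.64838e+11 s.
n = 2π / T.
n = 2π / 1.64838e+11 s ≈ 3.812e-11 rad/s.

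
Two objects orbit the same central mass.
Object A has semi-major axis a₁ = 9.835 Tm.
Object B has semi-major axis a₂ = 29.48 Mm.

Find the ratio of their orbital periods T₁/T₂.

Convert to SI: a₁ = 9.835 Tm = 9.835e+12 m; a₂ = 29.48 Mm = 2.948e+07 m.
From Kepler's third law, (T₁/T₂)² = (a₁/a₂)³, so T₁/T₂ = (a₁/a₂)^(3/2).
a₁/a₂ = 9.835e+12 / 2.948e+07 = 333616.
T₁/T₂ = (333616)^(3/2) ≈ 1.927e+08.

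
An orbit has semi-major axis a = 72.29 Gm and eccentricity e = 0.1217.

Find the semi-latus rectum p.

Convert to SI: a = 72.29 Gm = 7.229e+10 m.
p = a (1 − e²).
p = 7.229e+10 · (1 − (0.1217)²) = 7.229e+10 · 0.985189 ≈ 7.122e+10 m = 71.22 Gm.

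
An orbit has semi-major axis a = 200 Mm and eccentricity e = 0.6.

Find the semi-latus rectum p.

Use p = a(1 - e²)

Convert to SI: a = 200 Mm = 2e+08 m.
p = a (1 − e²).
p = 2e+08 · (1 − (0.6)²) = 2e+08 · 0.64 ≈ 1.28e+08 m = 128 Mm.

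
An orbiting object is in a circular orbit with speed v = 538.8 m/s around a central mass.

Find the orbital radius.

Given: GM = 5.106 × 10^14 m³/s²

For a circular orbit, v² = GM / r, so r = GM / v².
r = 5.106e+14 / (538.8)² m ≈ 1.759e+09 m = 1.759 Gm.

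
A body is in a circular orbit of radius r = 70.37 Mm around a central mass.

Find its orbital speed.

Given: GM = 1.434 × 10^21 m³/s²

Convert to SI: r = 70.37 Mm = 7.037e+07 m.
For a circular orbit, gravity supplies the centripetal force, so v = √(GM / r).
v = √(1.434e+21 / 7.037e+07) m/s ≈ 4.514e+06 m/s = 4514 km/s.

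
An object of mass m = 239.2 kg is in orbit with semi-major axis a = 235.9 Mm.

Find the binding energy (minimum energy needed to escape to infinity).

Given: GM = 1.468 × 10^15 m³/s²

Convert to SI: a = 235.9 Mm = 2.359e+08 m.
Total orbital energy is E = −GMm/(2a); binding energy is E_bind = −E = GMm/(2a).
E_bind = 1.468e+15 · 239.2 / (2 · 2.359e+08) J ≈ 7.443e+08 J = 744.3 MJ.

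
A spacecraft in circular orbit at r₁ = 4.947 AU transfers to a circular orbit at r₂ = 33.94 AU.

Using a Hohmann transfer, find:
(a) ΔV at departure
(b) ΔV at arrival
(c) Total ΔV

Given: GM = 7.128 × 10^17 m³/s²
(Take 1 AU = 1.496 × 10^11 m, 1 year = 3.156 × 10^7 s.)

Convert to SI: r₁ = 4.947 AU = 7.40071e+11 m; r₂ = 33.94 AU = 5.07742e+12 m.
Transfer semi-major axis: a_t = (r₁ + r₂)/2 = (7.40071e+11 + 5.07742e+12)/2 = 2.90875e+12 m.
Circular speeds: v₁ = √(GM/r₁) = 981.402 m/s, v₂ = √(GM/r₂) = 374.681 m/s.
Transfer speeds (vis-viva v² = GM(2/r − 1/a_t)): v₁ᵗ = 1296.63 m/s, v₂ᵗ = 188.993 m/s.
(a) ΔV₁ = |v₁ᵗ − v₁| ≈ 315.2 m/s = 0.0665 AU/year.
(b) ΔV₂ = |v₂ − v₂ᵗ| ≈ 185.7 m/s = 0.03917 AU/year.
(c) ΔV_total = ΔV₁ + ΔV₂ ≈ 500.9 m/s = 0.1057 AU/year.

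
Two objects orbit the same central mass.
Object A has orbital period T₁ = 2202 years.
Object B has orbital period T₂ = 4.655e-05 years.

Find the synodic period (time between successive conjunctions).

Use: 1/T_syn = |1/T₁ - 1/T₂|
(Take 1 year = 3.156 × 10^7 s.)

Convert to SI: T₁ = 2202 years = 6.94951e+10 s; T₂ = 4.655e-05 years = 1469.12 s.
T_syn = |T₁ · T₂ / (T₁ − T₂)|.
T_syn = |6.94951e+10 · 1469.12 / (6.94951e+10 − 1469.12)| s ≈ 1469 s = 4.655e-05 years.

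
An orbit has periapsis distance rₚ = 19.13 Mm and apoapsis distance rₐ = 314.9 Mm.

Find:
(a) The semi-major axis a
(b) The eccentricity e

Convert to SI: rₚ = 19.13 Mm = 1.913e+07 m; rₐ = 314.9 Mm = 3.149e+08 m.
(a) a = (rₚ + rₐ) / 2 = (1.913e+07 + 3.149e+08) / 2 ≈ 1.67e+08 m = 167 Mm.
(b) e = (rₐ − rₚ) / (rₐ + rₚ) = (3.149e+08 − 1.913e+07) / (3.149e+08 + 1.913e+07) ≈ 0.8855.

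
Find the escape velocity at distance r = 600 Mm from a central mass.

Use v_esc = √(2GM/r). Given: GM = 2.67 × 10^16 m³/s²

Convert to SI: r = 600 Mm = 6e+08 m.
Escape velocity comes from setting total energy to zero: ½v² − GM/r = 0 ⇒ v_esc = √(2GM / r).
v_esc = √(2 · 2.67e+16 / 6e+08) m/s ≈ 9434 m/s = 9.434 km/s.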